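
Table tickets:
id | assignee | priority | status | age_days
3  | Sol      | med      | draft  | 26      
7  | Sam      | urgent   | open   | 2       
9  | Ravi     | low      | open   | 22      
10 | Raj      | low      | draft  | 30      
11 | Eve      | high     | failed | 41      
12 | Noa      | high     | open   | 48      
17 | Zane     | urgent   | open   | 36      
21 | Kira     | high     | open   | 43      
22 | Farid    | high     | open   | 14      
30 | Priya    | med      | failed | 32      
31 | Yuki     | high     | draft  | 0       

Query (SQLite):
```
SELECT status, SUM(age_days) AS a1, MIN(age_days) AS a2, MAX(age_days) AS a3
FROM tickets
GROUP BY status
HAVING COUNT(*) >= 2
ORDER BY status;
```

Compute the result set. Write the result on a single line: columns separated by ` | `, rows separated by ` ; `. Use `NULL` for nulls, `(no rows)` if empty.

draft | 56 | 0 | 30 ; failed | 73 | 32 | 41 ; open | 165 | 2 | 48

Group tickets by status.
Per group compute: SUM(age_days), MIN(age_days), MAX(age_days).
HAVING: drop groups with fewer than 2 rows.
  draft: ids {3, 10, 31} → SUM(age_days)=56, MIN(age_days)=0, MAX(age_days)=30
  failed: ids {11, 30} → SUM(age_days)=73, MIN(age_days)=32, MAX(age_days)=41
  open: ids {7, 9, 12, 17, 21, 22} → SUM(age_days)=165, MIN(age_days)=2, MAX(age_days)=48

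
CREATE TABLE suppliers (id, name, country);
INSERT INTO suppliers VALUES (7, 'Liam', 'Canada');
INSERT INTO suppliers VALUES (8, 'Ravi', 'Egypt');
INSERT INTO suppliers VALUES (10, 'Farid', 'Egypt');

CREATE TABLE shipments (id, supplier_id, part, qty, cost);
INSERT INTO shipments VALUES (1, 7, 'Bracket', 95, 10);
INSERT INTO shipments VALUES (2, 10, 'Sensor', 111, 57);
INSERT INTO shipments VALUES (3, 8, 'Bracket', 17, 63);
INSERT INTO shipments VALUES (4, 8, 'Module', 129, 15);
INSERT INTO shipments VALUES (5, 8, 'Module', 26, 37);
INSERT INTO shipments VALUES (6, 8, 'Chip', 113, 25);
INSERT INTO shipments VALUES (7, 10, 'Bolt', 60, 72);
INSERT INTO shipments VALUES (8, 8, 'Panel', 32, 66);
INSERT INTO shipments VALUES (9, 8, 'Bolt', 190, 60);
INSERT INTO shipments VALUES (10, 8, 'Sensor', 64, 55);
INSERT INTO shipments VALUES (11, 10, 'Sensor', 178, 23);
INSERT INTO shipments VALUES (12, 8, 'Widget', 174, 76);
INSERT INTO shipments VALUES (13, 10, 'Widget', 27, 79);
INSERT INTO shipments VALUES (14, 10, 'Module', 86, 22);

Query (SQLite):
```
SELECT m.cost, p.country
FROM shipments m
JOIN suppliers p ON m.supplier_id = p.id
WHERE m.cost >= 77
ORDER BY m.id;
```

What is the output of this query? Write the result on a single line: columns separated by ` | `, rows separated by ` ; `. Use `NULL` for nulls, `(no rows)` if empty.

Each shipments row matches the suppliers row where supplier_id = suppliers.id.
Then keep rows with m.cost >= 77.

79 | Egypt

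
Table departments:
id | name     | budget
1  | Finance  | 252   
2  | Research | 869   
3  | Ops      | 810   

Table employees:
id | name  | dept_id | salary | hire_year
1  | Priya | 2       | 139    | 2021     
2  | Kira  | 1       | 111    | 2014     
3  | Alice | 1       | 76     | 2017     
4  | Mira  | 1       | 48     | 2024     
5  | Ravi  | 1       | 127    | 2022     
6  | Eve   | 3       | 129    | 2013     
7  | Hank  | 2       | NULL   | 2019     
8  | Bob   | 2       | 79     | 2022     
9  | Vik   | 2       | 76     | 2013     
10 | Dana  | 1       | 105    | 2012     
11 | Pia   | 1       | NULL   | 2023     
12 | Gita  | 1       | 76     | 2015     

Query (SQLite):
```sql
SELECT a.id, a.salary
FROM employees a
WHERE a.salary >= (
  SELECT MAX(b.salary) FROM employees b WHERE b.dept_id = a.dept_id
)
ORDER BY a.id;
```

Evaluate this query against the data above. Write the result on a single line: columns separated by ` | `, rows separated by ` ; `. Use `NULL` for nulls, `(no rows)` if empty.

For each employees row a, compute MAX(salary) over rows sharing a.dept_id.
Keep row a if a.salary >= that per-group MAX.
  dept_id=1: MAX(salary) = 127
  dept_id=2: MAX(salary) = 139
  dept_id=3: MAX(salary) = 129

1 | 139 ; 5 | 127 ; 6 | 129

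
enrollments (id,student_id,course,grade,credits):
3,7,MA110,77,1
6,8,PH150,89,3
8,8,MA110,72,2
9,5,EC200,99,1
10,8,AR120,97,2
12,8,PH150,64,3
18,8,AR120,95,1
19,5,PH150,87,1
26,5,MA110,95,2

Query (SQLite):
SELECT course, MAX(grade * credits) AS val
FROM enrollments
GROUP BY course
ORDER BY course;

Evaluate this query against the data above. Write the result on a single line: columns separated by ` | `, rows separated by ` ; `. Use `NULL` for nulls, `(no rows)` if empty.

For each row compute grade * credits.
Group by course; take MAX of the expression per group.
  AR120: ids {10, 18} → MAX(grade * credits)=194
  EC200: ids {9} → MAX(grade * credits)=99
  MA110: ids {3, 8, 26} → MAX(grade * credits)=190
  PH150: ids {6, 12, 19} → MAX(grade * credits)=267

AR120 | 194 ; EC200 | 99 ; MA110 | 190 ; PH150 | 267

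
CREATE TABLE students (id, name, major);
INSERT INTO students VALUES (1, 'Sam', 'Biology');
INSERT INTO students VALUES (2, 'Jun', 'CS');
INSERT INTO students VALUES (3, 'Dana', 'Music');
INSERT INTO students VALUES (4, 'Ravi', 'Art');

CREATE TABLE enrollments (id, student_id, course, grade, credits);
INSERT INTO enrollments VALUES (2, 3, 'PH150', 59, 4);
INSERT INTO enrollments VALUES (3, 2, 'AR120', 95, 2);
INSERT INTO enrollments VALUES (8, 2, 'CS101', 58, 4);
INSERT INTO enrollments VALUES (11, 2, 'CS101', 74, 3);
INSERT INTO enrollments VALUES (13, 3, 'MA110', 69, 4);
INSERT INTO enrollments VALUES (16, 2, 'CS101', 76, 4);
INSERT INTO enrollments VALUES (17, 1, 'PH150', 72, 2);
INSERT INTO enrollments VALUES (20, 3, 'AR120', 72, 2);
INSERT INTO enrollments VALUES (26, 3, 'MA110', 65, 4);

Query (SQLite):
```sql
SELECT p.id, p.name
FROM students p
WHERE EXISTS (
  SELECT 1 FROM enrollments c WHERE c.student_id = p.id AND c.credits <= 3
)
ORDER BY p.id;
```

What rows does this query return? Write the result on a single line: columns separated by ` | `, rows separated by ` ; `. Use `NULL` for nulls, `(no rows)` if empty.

For each students row, check whether any enrollments with matching student_id has credits <= 3.
Keep rows where that is true.

1 | Sam ; 2 | Jun ; 3 | Dana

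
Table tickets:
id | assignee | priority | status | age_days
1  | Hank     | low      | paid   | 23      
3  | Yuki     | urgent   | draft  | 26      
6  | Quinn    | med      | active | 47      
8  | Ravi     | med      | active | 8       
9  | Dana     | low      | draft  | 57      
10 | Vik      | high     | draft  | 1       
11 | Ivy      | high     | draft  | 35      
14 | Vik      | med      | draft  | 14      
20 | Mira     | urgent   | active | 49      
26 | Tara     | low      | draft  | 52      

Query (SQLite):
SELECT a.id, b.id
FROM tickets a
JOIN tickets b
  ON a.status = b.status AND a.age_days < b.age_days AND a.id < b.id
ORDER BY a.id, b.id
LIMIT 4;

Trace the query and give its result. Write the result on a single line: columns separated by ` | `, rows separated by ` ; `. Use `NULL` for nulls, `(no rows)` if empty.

Pairs (a,b) with same status, a.age_days < b.age_days, a.id < b.id.
status groups: active:{6,8,20} draft:{3,9,10,11,14,26} paid:{1}
Ordered by (a.id, b.id); first 4.

3 | 9 ; 3 | 11 ; 3 | 26 ; 6 | 20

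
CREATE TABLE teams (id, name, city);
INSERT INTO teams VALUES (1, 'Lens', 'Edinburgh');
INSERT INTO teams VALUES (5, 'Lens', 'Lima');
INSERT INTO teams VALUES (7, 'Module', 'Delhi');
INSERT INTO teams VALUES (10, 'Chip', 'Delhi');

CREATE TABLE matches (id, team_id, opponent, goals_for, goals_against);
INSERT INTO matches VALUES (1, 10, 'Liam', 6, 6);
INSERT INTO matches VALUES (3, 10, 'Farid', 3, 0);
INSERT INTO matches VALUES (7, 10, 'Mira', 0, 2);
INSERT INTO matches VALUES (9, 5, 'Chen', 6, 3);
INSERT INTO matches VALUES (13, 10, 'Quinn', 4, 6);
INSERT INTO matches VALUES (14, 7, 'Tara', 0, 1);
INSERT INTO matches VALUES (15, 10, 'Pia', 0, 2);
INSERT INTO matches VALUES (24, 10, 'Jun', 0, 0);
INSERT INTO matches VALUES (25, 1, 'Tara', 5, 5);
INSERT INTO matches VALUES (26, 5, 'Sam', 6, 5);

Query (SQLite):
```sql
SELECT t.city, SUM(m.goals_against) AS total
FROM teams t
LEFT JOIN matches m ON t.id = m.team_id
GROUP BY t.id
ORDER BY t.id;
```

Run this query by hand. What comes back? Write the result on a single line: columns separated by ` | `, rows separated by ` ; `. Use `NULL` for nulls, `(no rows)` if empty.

LEFT JOIN keeps every teams row; unmatched ones get NULL for matches columns.
Group by teams.id and compute SUM(m.goals_against). SUM over an all-NULL group is NULL.
  1: ids {25} → SUM(m.goals_against)=5
  5: ids {9, 26} → SUM(m.goals_against)=8
  7: ids {14} → SUM(m.goals_against)=1
  10: ids {1, 3, 7, 13, 15, 24} → SUM(m.goals_against)=16

Edinburgh | 5 ; Lima | 8 ; Delhi | 1 ; Delhi | 16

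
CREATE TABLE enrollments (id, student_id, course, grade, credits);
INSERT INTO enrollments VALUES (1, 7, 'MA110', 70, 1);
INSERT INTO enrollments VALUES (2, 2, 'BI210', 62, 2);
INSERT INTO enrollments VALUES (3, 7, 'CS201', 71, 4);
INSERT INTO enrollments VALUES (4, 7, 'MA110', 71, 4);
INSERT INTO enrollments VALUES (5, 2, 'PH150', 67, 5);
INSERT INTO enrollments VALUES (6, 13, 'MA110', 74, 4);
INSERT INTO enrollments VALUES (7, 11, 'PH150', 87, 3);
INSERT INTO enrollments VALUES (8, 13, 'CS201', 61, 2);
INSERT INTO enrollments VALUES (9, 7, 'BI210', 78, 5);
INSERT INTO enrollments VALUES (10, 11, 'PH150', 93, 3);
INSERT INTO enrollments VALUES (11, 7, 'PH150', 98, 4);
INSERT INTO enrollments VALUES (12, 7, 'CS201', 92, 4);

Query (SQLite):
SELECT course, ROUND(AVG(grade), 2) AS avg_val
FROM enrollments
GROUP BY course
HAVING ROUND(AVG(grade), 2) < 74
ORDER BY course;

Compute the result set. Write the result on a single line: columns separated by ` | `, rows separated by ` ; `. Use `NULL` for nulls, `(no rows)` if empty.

BI210 | 70 ; MA110 | 71.67

Partition enrollments by course; compute ROUND(AVG(grade), 2) within each group.
HAVING: keep groups where ROUND(AVG(grade), 2) < 74.
  BI210: ids {2, 9} → ROUND(AVG(grade), 2)=70
  CS201: ids {3, 8, 12} → ROUND(AVG(grade), 2)=74.67
  MA110: ids {1, 4, 6} → ROUND(AVG(grade), 2)=71.67
  PH150: ids {5, 7, 10, 11} → ROUND(AVG(grade), 2)=86.25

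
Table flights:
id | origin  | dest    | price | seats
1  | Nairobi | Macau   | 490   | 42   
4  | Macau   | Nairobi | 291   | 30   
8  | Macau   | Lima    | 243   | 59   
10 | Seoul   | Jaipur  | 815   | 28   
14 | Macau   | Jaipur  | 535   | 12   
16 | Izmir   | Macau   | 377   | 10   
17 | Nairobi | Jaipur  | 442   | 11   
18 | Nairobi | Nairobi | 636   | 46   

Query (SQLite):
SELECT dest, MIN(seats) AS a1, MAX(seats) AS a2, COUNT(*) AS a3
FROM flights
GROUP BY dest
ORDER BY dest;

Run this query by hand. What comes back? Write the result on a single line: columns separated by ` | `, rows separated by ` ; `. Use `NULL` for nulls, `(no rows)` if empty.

Group flights by dest.
Per group compute: MIN(seats), MAX(seats), COUNT(*).
  Jaipur: ids {10, 14, 17} → MIN(seats)=11, MAX(seats)=28, COUNT(*)=3
  Lima: ids {8} → MIN(seats)=59, MAX(seats)=59, COUNT(*)=1
  Macau: ids {1, 16} → MIN(seats)=10, MAX(seats)=42, COUNT(*)=2
  Nairobi: ids {4, 18} → MIN(seats)=30, MAX(seats)=46, COUNT(*)=2

Jaipur | 11 | 28 | 3 ; Lima | 59 | 59 | 1 ; Macau | 10 | 42 | 2 ; Nairobi | 30 | 46 | 2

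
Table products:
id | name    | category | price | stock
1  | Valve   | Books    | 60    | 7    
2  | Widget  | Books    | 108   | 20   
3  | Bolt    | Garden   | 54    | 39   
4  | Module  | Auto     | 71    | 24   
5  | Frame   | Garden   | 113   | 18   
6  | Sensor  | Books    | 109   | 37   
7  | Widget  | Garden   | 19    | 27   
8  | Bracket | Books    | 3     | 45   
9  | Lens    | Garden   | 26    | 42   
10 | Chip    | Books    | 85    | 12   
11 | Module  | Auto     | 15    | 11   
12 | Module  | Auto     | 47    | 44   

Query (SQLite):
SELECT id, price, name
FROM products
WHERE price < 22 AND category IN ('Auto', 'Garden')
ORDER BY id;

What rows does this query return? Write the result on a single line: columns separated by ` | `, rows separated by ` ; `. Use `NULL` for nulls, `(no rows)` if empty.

7 | 19 | Widget ; 11 | 15 | Module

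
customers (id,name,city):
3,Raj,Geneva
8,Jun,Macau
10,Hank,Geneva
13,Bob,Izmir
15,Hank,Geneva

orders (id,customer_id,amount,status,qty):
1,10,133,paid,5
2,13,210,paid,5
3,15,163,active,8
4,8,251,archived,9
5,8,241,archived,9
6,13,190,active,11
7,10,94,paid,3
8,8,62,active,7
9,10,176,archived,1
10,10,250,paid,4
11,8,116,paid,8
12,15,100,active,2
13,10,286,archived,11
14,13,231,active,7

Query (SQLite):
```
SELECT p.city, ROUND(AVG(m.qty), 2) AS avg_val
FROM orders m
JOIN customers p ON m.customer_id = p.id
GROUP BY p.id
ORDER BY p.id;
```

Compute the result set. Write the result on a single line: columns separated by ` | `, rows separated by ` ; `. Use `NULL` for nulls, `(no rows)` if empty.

Macau | 8.25 ; Geneva | 4.8 ; Izmir | 7.67 ; Geneva | 5

Join each orders row to its customers via customer_id.
Group joined rows by customers.id; compute ROUND(AVG(m.qty), 2) per group.
  8: ids {4, 5, 8, 11} → ROUND(AVG(m.qty), 2)=8.25
  10: ids {1, 7, 9, 10, 13} → ROUND(AVG(m.qty), 2)=4.8
  13: ids {2, 6, 14} → ROUND(AVG(m.qty), 2)=7.67
  15: ids {3, 12} → ROUND(AVG(m.qty), 2)=5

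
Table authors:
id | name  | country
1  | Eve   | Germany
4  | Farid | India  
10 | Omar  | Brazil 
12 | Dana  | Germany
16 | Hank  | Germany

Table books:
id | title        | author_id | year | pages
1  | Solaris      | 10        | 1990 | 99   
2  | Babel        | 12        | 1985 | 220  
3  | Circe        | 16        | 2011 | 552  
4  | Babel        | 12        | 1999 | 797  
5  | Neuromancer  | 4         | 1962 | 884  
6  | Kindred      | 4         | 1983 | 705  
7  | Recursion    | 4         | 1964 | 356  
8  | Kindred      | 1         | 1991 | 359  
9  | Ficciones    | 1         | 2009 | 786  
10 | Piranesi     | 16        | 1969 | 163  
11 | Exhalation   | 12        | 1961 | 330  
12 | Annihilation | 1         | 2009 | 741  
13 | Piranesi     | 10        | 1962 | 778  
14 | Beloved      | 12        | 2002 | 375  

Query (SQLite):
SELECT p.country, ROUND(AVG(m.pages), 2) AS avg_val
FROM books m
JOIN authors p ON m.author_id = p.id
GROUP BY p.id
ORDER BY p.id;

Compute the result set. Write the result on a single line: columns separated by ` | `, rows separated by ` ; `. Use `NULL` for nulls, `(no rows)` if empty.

Join each books row to its authors via author_id.
Group joined rows by authors.id; compute ROUND(AVG(m.pages), 2) per group.
  1: ids {8, 9, 12} → ROUND(AVG(m.pages), 2)=628.67
  4: ids {5, 6, 7} → ROUND(AVG(m.pages), 2)=648.33
  10: ids {1, 13} → ROUND(AVG(m.pages), 2)=438.5
  12: ids {2, 4, 11, 14} → ROUND(AVG(m.pages), 2)=430.5
  16: ids {3, 10} → ROUND(AVG(m.pages), 2)=357.5

Germany | 628.67 ; India | 648.33 ; Brazil | 438.5 ; Germany | 430.5 ; Germany | 357.5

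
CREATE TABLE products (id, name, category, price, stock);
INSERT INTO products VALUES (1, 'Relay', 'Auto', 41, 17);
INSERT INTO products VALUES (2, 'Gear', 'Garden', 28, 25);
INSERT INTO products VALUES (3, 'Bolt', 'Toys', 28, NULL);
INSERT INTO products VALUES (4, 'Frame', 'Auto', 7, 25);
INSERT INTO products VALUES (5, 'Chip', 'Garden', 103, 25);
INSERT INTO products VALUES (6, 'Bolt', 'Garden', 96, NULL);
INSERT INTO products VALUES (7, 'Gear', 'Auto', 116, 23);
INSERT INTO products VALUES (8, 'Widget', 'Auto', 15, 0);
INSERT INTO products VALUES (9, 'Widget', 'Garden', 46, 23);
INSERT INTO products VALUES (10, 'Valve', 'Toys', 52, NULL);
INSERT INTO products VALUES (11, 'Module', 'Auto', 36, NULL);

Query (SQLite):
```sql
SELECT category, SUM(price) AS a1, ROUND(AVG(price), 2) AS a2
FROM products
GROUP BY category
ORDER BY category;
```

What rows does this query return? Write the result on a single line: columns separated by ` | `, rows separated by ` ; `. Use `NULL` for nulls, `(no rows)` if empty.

Group products by category.
Per group compute: SUM(price), ROUND(AVG(price), 2).
  Auto: ids {1, 4, 7, 8, 11} → SUM(price)=215, ROUND(AVG(price), 2)=43
  Garden: ids {2, 5, 6, 9} → SUM(price)=273, ROUND(AVG(price), 2)=68.25
  Toys: ids {3, 10} → SUM(price)=80, ROUND(AVG(price), 2)=40

Auto | 215 | 43 ; Garden | 273 | 68.25 ; Toys | 80 | 40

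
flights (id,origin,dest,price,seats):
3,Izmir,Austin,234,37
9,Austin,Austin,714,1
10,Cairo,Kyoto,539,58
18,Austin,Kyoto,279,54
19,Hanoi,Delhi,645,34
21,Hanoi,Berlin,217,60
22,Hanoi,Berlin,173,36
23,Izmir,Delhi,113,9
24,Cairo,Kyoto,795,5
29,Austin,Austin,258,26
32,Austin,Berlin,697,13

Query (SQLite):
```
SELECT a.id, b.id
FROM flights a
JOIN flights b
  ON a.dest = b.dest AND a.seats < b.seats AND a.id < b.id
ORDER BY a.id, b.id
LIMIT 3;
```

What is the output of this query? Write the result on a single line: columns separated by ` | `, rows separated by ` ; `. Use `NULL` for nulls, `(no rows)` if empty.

9 | 29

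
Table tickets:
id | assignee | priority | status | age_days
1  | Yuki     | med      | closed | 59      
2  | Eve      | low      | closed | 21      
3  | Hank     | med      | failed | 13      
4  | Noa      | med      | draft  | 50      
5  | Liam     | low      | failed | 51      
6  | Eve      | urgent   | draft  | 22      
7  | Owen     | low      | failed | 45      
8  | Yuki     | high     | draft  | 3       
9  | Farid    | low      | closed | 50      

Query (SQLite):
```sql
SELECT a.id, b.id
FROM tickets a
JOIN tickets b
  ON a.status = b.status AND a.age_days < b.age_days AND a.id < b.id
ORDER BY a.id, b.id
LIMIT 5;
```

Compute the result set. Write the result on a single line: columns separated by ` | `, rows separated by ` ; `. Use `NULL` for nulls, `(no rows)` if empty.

Pairs (a,b) with same status, a.age_days < b.age_days, a.id < b.id.
status groups: closed:{1,2,9} draft:{4,6,8} failed:{3,5,7}
Ordered by (a.id, b.id); first 5.

2 | 9 ; 3 | 5 ; 3 | 7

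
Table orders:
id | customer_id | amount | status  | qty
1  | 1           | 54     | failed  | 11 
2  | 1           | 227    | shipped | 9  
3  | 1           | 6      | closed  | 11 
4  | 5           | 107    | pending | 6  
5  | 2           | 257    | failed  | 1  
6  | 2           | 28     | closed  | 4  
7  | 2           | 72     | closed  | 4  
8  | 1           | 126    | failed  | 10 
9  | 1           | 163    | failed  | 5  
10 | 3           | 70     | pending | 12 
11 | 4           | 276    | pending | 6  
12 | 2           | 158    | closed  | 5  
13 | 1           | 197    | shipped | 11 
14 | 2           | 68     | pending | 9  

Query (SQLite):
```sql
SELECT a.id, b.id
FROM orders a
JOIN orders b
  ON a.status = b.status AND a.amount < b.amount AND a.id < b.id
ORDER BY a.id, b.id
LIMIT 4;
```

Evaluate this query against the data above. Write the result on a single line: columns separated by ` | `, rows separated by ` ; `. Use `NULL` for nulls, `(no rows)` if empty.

1 | 5 ; 1 | 8 ; 1 | 9 ; 3 | 6

Pairs (a,b) with same status, a.amount < b.amount, a.id < b.id.
status groups: closed:{3,6,7,12} failed:{1,5,8,9} pending:{4,10,11,14} shipped:{2,13}
Ordered by (a.id, b.id); first 4.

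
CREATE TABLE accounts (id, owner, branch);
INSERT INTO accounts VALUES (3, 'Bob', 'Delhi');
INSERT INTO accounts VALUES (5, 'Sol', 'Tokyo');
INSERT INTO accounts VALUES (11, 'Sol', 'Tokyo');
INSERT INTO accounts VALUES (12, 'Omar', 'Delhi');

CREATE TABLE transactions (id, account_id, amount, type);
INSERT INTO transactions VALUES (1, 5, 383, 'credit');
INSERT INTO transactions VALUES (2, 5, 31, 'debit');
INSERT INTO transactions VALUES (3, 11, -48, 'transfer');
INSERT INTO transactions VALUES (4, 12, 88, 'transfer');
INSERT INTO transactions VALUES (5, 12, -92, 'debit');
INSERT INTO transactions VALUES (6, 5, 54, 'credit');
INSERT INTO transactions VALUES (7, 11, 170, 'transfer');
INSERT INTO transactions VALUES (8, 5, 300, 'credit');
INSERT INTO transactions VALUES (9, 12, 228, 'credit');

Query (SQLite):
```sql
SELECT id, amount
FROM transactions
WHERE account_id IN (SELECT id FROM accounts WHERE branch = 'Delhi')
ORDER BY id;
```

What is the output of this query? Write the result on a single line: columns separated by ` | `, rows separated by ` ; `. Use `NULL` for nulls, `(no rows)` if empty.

Inner query: accounts.id where branch = 'Delhi'.
Outer: keep transactions rows whose account_id is in that set.
Inner query → {3, 12}

4 | 88 ; 5 | -92 ; 9 | 228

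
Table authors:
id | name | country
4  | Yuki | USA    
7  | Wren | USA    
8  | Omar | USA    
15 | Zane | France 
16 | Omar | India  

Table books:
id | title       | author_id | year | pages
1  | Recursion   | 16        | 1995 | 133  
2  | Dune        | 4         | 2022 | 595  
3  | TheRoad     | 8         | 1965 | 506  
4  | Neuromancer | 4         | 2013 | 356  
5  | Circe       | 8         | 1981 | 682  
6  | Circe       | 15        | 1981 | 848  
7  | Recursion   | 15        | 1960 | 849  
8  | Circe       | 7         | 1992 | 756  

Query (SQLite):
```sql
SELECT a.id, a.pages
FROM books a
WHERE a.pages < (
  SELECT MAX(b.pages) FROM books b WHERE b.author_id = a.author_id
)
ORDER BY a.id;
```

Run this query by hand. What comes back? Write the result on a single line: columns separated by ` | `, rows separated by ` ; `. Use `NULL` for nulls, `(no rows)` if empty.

For each books row a, compute MAX(pages) over rows sharing a.author_id.
Keep row a if a.pages < that per-group MAX.
  author_id=4: MAX(pages) = 595
  author_id=7: MAX(pages) = 756
  author_id=8: MAX(pages) = 682
  author_id=15: MAX(pages) = 849
  author_id=16: MAX(pages) = 133

3 | 506 ; 4 | 356 ; 6 | 848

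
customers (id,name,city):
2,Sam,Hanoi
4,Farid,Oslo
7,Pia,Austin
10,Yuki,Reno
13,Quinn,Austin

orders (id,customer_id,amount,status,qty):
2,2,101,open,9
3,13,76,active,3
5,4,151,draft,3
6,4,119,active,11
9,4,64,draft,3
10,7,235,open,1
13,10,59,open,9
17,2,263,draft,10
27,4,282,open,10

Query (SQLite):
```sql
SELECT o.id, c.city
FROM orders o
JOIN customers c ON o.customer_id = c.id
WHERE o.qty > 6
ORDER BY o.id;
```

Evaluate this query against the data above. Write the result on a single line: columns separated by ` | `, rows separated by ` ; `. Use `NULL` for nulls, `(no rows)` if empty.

2 | Hanoi ; 6 | Oslo ; 13 | Reno ; 17 | Hanoi ; 27 | Oslo

Each orders row matches the customers row where customer_id = customers.id.
Then keep rows with o.qty > 6.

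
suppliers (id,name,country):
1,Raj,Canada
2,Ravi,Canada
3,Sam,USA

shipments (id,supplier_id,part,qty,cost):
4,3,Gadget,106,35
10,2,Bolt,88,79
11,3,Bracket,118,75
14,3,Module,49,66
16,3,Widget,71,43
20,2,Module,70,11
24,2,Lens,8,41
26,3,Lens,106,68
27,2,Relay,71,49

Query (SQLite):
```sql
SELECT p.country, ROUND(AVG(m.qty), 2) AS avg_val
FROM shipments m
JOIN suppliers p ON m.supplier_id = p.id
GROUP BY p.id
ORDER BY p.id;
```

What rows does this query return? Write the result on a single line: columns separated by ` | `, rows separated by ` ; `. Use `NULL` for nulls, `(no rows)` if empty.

Canada | 59.25 ; USA | 90

Join each shipments row to its suppliers via supplier_id.
Group joined rows by suppliers.id; compute ROUND(AVG(m.qty), 2) per group.
  2: ids {10, 20, 24, 27} → ROUND(AVG(m.qty), 2)=59.25
  3: ids {4, 11, 14, 16, 26} → ROUND(AVG(m.qty), 2)=90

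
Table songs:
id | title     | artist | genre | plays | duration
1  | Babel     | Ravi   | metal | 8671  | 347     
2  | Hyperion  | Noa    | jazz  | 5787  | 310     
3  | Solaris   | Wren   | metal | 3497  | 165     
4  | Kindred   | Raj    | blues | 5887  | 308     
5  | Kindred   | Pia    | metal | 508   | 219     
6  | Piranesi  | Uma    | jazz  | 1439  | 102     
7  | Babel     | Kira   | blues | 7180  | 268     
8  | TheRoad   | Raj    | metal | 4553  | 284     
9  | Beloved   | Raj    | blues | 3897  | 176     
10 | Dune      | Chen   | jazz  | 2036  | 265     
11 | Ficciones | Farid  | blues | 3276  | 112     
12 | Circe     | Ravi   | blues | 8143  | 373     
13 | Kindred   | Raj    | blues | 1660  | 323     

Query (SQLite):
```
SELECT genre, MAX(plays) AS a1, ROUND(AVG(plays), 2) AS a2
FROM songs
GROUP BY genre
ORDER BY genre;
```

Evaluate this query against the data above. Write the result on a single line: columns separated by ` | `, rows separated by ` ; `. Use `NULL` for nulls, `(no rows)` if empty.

blues | 8143 | 5007.17 ; jazz | 5787 | 3087.33 ; metal | 8671 | 4307.25

Group songs by genre.
Per group compute: MAX(plays), ROUND(AVG(plays), 2).
  blues: ids {4, 7, 9, 11, 12, 13} → MAX(plays)=8143, ROUND(AVG(plays), 2)=5007.17
  jazz: ids {2, 6, 10} → MAX(plays)=5787, ROUND(AVG(plays), 2)=3087.33
  metal: ids {1, 3, 5, 8} → MAX(plays)=8671, ROUND(AVG(plays), 2)=4307.25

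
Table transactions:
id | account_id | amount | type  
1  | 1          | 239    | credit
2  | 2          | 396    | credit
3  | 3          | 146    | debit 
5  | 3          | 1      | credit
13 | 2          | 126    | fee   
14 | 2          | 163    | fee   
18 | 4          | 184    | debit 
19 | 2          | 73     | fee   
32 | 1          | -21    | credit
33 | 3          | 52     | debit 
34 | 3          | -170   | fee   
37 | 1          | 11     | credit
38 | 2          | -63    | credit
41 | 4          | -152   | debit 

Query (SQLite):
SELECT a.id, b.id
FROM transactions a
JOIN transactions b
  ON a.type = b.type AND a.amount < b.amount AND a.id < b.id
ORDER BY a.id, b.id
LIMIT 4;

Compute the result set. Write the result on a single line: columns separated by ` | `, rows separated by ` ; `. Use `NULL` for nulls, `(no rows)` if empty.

Pairs (a,b) with same type, a.amount < b.amount, a.id < b.id.
type groups: credit:{1,2,5,32,37,38} debit:{3,18,33,41} fee:{13,14,19,34}
Ordered by (a.id, b.id); first 4.

1 | 2 ; 3 | 18 ; 5 | 37 ; 13 | 14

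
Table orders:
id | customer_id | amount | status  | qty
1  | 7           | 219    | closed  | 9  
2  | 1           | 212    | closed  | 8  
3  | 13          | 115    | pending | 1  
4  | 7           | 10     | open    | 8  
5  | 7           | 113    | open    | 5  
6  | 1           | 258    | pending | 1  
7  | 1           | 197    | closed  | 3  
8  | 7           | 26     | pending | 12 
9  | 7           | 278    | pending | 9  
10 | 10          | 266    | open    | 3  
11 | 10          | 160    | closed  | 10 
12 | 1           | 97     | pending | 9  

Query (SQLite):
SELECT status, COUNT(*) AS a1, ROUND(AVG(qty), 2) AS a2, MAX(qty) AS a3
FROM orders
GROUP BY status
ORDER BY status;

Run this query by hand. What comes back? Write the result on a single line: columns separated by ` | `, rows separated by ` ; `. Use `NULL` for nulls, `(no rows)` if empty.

closed | 4 | 7.5 | 10 ; open | 3 | 5.33 | 8 ; pending | 5 | 6.4 | 12

Group orders by status.
Per group compute: COUNT(*), ROUND(AVG(qty), 2), MAX(qty).
  closed: ids {1, 2, 7, 11} → COUNT(*)=4, ROUND(AVG(qty), 2)=7.5, MAX(qty)=10
  open: ids {4, 5, 10} → COUNT(*)=3, ROUND(AVG(qty), 2)=5.33, MAX(qty)=8
  pending: ids {3, 6, 8, 9, 12} → COUNT(*)=5, ROUND(AVG(qty), 2)=6.4, MAX(qty)=12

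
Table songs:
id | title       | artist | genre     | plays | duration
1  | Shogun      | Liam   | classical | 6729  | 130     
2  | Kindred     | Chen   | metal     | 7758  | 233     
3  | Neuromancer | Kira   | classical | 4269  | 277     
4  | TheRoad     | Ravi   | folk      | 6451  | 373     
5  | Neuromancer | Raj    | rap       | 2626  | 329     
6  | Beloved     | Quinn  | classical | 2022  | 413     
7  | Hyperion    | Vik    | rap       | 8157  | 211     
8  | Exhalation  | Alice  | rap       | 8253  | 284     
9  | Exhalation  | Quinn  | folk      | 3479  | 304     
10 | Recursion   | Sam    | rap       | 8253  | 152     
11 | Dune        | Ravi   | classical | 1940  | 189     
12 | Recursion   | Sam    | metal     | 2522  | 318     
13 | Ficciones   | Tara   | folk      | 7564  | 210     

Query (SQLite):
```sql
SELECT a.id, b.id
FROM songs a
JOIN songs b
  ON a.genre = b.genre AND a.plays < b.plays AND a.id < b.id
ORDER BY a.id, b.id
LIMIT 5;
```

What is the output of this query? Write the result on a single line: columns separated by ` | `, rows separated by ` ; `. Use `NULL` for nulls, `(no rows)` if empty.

Pairs (a,b) with same genre, a.plays < b.plays, a.id < b.id.
genre groups: classical:{1,3,6,11} folk:{4,9,13} metal:{2,12} rap:{5,7,8,10}
Ordered by (a.id, b.id); first 5.

4 | 13 ; 5 | 7 ; 5 | 8 ; 5 | 10 ; 7 | 8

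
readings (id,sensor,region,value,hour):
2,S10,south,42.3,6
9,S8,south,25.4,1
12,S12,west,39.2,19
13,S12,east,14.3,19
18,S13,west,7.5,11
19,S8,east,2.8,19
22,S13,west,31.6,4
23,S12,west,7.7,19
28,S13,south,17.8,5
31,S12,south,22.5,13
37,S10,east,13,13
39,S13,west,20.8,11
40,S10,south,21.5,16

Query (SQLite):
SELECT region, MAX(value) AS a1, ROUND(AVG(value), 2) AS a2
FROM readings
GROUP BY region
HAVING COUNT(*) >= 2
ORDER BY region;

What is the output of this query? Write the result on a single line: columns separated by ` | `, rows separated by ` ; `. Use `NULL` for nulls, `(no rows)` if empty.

Group readings by region.
Per group compute: MAX(value), ROUND(AVG(value), 2).
HAVING: drop groups with fewer than 2 rows.
  east: ids {13, 19, 37} → MAX(value)=14.3, ROUND(AVG(value), 2)=10.03
  south: ids {2, 9, 28, 31, 40} → MAX(value)=42.3, ROUND(AVG(value), 2)=25.9
  west: ids {12, 18, 22, 23, 39} → MAX(value)=39.2, ROUND(AVG(value), 2)=21.36

east | 14.3 | 10.03 ; south | 42.3 | 25.9 ; west | 39.2 | 21.36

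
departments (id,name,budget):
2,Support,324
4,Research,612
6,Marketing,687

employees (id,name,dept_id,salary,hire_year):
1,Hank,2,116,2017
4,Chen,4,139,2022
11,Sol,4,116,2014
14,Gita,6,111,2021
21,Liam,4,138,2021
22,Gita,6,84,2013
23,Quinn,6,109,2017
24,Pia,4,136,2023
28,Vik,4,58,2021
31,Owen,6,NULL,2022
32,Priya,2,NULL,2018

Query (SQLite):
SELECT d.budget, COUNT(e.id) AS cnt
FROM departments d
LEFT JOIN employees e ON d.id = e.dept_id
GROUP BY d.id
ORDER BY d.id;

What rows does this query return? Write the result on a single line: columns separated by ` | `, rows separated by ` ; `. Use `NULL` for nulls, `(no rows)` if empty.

324 | 2 ; 612 | 5 ; 687 | 4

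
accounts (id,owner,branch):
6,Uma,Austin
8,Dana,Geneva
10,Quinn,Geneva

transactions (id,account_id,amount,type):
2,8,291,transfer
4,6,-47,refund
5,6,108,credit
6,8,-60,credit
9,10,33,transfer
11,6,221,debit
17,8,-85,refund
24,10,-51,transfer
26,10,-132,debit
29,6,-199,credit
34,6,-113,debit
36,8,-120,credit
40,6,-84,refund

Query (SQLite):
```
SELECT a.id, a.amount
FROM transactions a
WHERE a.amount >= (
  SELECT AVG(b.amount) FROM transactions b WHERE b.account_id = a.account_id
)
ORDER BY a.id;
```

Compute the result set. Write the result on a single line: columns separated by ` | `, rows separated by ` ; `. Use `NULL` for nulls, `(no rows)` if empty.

2 | 291 ; 5 | 108 ; 9 | 33 ; 11 | 221

For each transactions row a, compute AVG(amount) over rows sharing a.account_id.
Keep row a if a.amount >= that per-group AVG.
  account_id=6: AVG(amount) = -19.0
  account_id=8: AVG(amount) = 6.5
  account_id=10: AVG(amount) = -50.0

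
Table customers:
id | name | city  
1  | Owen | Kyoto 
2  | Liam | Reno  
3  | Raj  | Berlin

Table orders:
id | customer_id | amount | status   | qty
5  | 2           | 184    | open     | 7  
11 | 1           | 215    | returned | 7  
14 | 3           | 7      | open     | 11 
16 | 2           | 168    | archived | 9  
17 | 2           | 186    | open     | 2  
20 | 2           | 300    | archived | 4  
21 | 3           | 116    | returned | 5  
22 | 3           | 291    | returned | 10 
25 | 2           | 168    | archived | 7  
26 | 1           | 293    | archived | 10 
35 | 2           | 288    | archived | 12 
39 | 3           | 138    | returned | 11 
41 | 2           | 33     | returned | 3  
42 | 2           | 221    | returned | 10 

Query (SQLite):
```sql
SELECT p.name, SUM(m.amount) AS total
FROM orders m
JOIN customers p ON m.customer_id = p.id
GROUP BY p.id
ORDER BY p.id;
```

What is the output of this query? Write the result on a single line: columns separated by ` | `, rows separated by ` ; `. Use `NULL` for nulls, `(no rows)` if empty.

Join each orders row to its customers via customer_id.
Group joined rows by customers.id; compute SUM(m.amount) per group.
  1: ids {11, 26} → SUM(m.amount)=508
  2: ids {5, 16, 17, 20, 25, 35, 41, 42} → SUM(m.amount)=1548
  3: ids {14, 21, 22, 39} → SUM(m.amount)=552

Owen | 508 ; Liam | 1548 ; Raj | 552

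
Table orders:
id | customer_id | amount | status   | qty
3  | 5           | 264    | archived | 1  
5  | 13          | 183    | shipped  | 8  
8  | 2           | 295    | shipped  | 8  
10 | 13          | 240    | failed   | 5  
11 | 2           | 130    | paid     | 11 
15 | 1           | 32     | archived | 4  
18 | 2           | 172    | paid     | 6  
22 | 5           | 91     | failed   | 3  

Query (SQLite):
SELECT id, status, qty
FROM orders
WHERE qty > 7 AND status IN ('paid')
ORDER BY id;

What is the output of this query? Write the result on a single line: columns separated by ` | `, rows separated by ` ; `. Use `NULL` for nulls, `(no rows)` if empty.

11 | paid | 11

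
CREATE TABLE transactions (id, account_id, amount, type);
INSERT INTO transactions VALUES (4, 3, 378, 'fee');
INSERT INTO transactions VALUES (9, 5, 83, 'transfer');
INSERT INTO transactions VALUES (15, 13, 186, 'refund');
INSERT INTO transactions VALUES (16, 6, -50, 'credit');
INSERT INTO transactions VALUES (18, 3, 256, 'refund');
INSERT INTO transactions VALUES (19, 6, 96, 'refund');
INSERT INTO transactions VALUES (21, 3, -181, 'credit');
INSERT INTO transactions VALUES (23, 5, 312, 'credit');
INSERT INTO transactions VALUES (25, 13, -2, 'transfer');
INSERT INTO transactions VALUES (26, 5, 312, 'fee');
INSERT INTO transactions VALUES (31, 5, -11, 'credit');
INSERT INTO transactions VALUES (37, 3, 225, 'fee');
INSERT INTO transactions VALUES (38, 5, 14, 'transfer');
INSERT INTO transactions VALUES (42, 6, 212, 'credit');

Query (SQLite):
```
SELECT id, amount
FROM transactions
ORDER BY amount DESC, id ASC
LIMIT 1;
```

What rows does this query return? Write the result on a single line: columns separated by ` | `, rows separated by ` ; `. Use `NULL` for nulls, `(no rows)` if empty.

4 | 378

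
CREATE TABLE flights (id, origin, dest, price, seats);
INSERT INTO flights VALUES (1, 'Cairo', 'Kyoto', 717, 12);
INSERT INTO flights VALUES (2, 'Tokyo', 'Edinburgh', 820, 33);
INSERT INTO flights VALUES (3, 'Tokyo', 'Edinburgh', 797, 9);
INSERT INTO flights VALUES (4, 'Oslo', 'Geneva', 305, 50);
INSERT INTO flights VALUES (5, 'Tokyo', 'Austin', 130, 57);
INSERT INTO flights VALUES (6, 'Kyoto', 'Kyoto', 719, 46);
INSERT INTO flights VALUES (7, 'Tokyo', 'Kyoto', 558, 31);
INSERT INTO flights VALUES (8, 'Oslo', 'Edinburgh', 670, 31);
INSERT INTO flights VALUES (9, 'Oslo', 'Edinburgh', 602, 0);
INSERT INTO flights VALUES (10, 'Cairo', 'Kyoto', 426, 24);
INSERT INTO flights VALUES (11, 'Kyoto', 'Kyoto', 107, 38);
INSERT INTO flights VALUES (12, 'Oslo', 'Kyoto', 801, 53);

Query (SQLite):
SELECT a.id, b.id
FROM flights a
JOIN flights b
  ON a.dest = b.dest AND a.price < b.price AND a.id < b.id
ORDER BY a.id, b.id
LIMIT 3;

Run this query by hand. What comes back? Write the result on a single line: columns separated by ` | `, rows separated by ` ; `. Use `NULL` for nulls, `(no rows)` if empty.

1 | 6 ; 1 | 12 ; 6 | 12

Pairs (a,b) with same dest, a.price < b.price, a.id < b.id.
dest groups: Austin:{5} Edinburgh:{2,3,8,9} Geneva:{4} Kyoto:{1,6,7,10,11,12}
Ordered by (a.id, b.id); first 3.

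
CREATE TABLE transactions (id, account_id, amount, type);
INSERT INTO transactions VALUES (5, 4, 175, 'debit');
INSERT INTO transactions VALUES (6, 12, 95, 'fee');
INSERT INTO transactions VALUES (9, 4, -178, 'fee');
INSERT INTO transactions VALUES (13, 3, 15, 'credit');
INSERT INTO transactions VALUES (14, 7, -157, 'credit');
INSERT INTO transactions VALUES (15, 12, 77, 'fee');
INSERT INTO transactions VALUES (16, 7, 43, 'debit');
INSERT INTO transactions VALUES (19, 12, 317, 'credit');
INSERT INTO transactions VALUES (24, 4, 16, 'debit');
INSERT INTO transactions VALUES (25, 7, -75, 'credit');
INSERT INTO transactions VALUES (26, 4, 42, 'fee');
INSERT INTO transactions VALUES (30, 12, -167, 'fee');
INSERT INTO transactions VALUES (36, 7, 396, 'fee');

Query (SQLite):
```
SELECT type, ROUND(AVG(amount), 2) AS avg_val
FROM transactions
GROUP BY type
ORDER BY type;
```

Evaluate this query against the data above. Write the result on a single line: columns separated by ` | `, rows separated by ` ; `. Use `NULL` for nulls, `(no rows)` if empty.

credit | 25 ; debit | 78 ; fee | 44.17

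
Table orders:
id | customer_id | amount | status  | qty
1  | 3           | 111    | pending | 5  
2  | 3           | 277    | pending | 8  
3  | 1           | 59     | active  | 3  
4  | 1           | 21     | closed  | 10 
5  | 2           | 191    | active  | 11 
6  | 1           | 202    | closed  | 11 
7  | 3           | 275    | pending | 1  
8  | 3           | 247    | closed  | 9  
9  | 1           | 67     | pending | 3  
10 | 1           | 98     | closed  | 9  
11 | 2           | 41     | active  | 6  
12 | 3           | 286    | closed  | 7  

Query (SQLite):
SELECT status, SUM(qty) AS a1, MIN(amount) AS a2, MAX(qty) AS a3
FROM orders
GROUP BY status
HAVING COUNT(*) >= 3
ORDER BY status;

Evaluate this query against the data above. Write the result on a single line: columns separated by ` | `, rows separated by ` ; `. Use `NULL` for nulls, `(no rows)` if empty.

Group orders by status.
Per group compute: SUM(qty), MIN(amount), MAX(qty).
HAVING: drop groups with fewer than 3 rows.
  active: ids {3, 5, 11} → SUM(qty)=20, MIN(amount)=41, MAX(qty)=11
  closed: ids {4, 6, 8, 10, 12} → SUM(qty)=46, MIN(amount)=21, MAX(qty)=11
  pending: ids {1, 2, 7, 9} → SUM(qty)=17, MIN(amount)=67, MAX(qty)=8

active | 20 | 41 | 11 ; closed | 46 | 21 | 11 ; pending | 17 | 67 | 8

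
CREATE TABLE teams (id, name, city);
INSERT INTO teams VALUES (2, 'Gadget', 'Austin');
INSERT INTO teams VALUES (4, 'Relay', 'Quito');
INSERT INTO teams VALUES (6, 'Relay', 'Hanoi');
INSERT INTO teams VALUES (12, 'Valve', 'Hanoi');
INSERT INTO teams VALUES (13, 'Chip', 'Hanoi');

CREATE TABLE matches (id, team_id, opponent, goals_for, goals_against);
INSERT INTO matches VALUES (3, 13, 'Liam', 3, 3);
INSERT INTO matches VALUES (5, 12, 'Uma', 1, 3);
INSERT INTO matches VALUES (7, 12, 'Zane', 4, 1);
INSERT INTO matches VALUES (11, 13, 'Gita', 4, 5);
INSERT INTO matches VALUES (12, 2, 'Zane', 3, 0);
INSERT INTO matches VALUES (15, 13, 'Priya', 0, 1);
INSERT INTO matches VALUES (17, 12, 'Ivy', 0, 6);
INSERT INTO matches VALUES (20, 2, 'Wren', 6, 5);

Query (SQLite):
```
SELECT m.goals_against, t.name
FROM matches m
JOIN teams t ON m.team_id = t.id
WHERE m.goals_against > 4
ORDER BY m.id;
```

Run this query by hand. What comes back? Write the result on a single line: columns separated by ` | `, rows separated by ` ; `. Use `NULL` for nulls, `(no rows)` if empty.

5 | Chip ; 6 | Valve ; 5 | Gadget

Each matches row matches the teams row where team_id = teams.id.
Then keep rows with m.goals_against > 4.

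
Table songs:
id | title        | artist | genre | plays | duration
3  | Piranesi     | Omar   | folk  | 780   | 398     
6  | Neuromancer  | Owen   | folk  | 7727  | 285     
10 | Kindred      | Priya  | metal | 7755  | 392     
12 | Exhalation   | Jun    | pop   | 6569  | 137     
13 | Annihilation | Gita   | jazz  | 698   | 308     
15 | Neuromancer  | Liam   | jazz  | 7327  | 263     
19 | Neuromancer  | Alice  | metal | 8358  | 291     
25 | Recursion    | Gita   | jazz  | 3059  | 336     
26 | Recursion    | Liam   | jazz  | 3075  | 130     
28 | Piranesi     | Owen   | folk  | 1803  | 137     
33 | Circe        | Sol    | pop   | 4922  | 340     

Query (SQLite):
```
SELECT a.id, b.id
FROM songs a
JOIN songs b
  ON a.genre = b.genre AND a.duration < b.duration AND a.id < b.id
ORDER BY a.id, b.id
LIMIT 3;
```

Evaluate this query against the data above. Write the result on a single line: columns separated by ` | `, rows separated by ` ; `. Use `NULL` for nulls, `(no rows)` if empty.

Pairs (a,b) with same genre, a.duration < b.duration, a.id < b.id.
genre groups: folk:{3,6,28} jazz:{13,15,25,26} metal:{10,19} pop:{12,33}
Ordered by (a.id, b.id); first 3.

12 | 33 ; 13 | 25 ; 15 | 25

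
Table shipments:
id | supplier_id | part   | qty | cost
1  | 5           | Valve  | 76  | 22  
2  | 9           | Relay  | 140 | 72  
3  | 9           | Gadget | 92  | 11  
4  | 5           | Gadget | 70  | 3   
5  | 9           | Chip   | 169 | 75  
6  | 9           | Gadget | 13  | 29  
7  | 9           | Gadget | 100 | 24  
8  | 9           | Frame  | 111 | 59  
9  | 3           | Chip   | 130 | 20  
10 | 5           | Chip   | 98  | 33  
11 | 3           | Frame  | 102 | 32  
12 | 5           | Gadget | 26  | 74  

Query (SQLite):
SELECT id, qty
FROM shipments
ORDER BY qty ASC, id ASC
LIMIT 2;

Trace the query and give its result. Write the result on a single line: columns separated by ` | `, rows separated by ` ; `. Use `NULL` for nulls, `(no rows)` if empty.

6 | 13 ; 12 | 26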